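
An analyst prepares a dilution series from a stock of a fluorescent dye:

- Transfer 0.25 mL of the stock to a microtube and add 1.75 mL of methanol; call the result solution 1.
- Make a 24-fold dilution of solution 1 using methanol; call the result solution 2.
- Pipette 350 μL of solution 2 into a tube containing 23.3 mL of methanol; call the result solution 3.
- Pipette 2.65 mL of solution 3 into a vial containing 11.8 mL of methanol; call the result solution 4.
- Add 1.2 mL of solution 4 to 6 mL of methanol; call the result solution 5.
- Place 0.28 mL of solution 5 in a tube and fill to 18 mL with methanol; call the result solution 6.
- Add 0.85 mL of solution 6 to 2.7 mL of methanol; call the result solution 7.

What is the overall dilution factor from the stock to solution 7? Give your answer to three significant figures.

Step 1: 0.25 mL + 1.75 mL = 2 mL total → factor 2/0.25 = 8
Step 2: 24-fold → factor 24
Step 3: 350 μL + 23.3 mL = 23650 μL total → factor 23650/350 = 67.571
Step 4: 2.65 mL + 11.8 mL = 14.45 mL total → factor 14.45/2.65 = 5.4528
Step 5: 1.2 mL + 6 mL = 7.2 mL total → factor 7.2/1.2 = 6
Step 6: 0.28 mL brought to 18 mL → factor 18/0.28 = 64.286
Step 7: 0.85 mL + 2.7 mL = 3.55 mL total → factor 3.55/0.85 = 4.1765
Overall dilution factor = 8 × 24 × 67.571 × 5.4528 × 6 × 64.286 × 4.1765 = 1.1396 × 10^8

1.14 × 10^8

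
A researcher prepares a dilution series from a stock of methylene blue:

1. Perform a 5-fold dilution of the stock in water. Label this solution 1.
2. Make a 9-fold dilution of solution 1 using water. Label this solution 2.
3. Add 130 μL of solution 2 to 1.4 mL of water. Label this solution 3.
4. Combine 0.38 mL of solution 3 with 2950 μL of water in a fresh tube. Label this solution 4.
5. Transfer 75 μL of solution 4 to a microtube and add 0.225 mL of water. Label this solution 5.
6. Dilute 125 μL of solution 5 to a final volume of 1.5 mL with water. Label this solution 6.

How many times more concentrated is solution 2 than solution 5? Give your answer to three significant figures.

Step 1: 5-fold → factor 5
Step 2: 9-fold → factor 9
Step 3: 130 μL + 1.4 mL = 1530 μL total → factor 1530/130 = 11.769
Step 4: 0.38 mL + 2950 μL = 3.33 mL total → factor 3.33/0.38 = 8.7632
Step 5: 75 μL + 0.225 mL = 300 μL total → factor 300/75 = 4
Dilution factor to solution 2 = 45; to solution 5 = 18564
[solution 2]/[solution 5] = (factor to solution 5)/(factor to solution 2) = 18564/45 = 413

413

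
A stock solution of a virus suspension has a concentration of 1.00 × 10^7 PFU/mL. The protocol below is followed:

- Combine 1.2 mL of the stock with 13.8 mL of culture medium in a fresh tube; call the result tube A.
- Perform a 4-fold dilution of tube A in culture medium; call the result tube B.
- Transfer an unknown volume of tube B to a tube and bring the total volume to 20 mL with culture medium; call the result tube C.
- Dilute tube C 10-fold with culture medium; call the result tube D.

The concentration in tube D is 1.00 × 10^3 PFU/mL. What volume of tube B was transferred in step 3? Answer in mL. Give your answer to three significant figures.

1.00 mL

Step 1: 1.2 mL + 13.8 mL = 15 mL total → factor 15/1.2 = 12.5
Step 2: 4-fold → factor 4
Step 3: v brought to 20 mL → factor = 20 mL/v
Step 4: 10-fold → factor 10
Product of known-step factors = 500
Overall factor = 1.00 × 10^7 PFU/mL / (1.00 × 10^3 PFU/mL) = 10000
Step-3 factor = 10000 / 500 = 20
v = 20 mL / 20 = 1.00 mL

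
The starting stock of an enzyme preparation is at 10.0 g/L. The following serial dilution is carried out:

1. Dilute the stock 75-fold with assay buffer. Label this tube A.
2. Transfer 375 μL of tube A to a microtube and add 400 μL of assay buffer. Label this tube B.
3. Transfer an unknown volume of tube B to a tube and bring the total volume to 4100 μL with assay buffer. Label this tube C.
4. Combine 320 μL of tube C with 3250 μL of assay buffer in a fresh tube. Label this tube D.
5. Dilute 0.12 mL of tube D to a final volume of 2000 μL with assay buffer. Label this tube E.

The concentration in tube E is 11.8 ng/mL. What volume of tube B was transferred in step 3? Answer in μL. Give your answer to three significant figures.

139 μL

Step 1: 75-fold → factor 75
Step 2: 375 μL + 400 μL = 775 μL total → factor 775/375 = 2.0667
Step 3: v brought to 4100 μL → factor = 4100 μL/v
Step 4: 320 μL + 3250 μL = 3570 μL total → factor 3570/320 = 11.156
Step 5: 0.12 mL brought to 2000 μL → factor 2/0.12 = 16.667
Product of known-step factors = 28820
Overall factor = 10.0 g/L / (11.8 ng/mL) = 8.4746 × 10^5
Step-3 factor = 8.4746 × 10^5 / 28820 = 29.405
v = 4100 μL / 29.405 = 139 μL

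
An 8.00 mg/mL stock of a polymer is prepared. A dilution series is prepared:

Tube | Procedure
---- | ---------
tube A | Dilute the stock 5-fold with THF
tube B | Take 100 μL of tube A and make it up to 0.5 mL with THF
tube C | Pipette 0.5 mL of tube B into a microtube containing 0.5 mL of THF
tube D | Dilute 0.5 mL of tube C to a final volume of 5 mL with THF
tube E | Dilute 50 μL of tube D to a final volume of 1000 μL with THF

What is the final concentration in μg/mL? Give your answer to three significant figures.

Step 1: 5-fold → factor 5
Step 2: 100 μL brought to 0.5 mL → factor 500/100 = 5
Step 3: 0.5 mL + 0.5 mL = 1 mL total → factor 1/0.5 = 2
Step 4: 0.5 mL brought to 5 mL → factor 5/0.5 = 10
Step 5: 50 μL brought to 1000 μL → factor 1000/50 = 20
Overall dilution factor = 5 × 5 × 2 × 10 × 20 = 10000
Final = 8.00 mg/mL / 10000 = 0.0008000 mg/mL = 0.800 μg/mL

0.800 μg/mL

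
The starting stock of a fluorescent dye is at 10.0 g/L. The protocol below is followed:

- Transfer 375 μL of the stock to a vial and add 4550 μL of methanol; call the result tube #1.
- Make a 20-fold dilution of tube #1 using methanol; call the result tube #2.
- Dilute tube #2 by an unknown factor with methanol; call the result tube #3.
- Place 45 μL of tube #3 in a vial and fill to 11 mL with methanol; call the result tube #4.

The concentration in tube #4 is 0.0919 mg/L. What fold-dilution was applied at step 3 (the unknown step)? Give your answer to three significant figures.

1.69-fold

Step 1: 375 μL + 4550 μL = 4925 μL total → factor 4925/375 = 13.133
Step 2: 20-fold → factor 20
Step 3: unknown factor x
Step 4: 45 μL brought to 11 mL → factor 11000/45 = 244.44
Product of known-step factors = 64207
Overall factor = 10.0 g/L / (0.0919 mg/L) = 1.0881 × 10^5
x = 1.0881 × 10^5 / 64207 = 1.69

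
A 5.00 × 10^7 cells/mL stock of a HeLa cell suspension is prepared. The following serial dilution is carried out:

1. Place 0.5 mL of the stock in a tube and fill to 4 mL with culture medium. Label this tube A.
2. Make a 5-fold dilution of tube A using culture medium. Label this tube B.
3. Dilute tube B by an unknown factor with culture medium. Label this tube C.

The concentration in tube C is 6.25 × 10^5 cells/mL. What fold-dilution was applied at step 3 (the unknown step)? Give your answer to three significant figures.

Step 1: 0.5 mL brought to 4 mL → factor 4/0.5 = 8
Step 2: 5-fold → factor 5
Step 3: unknown factor x
Product of known-step factors = 40
Overall factor = 5.00 × 10^7 cells/mL / (6.25 × 10^5 cells/mL) = 80
x = 80 / 40 = 2.00

2.00-fold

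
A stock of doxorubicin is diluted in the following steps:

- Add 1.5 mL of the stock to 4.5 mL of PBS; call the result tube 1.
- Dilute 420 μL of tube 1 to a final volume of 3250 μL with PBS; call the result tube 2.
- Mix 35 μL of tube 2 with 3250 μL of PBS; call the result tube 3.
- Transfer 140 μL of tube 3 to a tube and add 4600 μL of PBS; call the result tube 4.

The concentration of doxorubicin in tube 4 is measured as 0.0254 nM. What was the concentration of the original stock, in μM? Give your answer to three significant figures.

2.50 μM

Step 1: 1.5 mL + 4.5 mL = 6 mL total → factor 6/1.5 = 4
Step 2: 420 μL brought to 3250 μL → factor 3250/420 = 7.7381
Step 3: 35 μL + 3250 μL = 3285 μL total → factor 3285/35 = 93.857
Step 4: 140 μL + 4600 μL = 4740 μL total → factor 4740/140 = 33.857
Overall dilution factor = 4 × 7.7381 × 93.857 × 33.857 = 98358
Stock = 0.0254 nM × 98358 = 2498 nM = 2.50 μM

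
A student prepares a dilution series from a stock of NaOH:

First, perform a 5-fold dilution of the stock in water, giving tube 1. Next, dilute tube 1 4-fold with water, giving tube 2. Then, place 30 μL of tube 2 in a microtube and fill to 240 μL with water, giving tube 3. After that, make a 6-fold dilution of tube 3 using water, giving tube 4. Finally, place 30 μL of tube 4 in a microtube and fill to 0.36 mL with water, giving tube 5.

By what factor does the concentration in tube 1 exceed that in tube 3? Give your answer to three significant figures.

32.0

Step 1: 5-fold → factor 5
Step 2: 4-fold → factor 4
Step 3: 30 μL brought to 240 μL → factor 240/30 = 8
Dilution factor to tube 1 = 5; to tube 3 = 160
[tube 1]/[tube 3] = (factor to tube 3)/(factor to tube 1) = 160/5 = 32.0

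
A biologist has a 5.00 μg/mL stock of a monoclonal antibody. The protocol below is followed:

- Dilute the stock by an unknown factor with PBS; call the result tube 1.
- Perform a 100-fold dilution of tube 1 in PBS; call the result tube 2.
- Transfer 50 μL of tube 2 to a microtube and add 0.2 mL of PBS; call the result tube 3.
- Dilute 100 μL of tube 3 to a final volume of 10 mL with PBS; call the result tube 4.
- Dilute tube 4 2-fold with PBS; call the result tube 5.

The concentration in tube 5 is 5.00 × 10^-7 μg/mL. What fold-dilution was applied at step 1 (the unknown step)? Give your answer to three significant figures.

Step 1: unknown factor x
Step 2: 100-fold → factor 100
Step 3: 50 μL + 0.2 mL = 250 μL total → factor 250/50 = 5
Step 4: 100 μL brought to 10 mL → factor 10000/100 = 100
Step 5: 2-fold → factor 2
Product of known-step factors = 1 × 10^5
Overall factor = 5.00 μg/mL / (5.00 × 10^-7 μg/mL) = 1 × 10^7
x = 1 × 10^7 / 1 × 10^5 = 100

100-fold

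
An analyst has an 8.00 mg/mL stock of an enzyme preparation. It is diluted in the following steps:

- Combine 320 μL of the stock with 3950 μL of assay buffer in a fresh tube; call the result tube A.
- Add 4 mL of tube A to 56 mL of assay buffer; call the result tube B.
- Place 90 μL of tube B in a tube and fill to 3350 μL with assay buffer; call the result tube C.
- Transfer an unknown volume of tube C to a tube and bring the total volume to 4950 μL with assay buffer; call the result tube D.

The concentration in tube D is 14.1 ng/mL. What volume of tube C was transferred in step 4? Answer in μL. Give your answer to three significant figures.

Step 1: 320 μL + 3950 μL = 4270 μL total → factor 4270/320 = 13.344
Step 2: 4 mL + 56 mL = 60 mL total → factor 60/4 = 15
Step 3: 90 μL brought to 3350 μL → factor 3350/90 = 37.222
Step 4: v brought to 4950 μL → factor = 4950 μL/v
Product of known-step factors = 7450.3
Overall factor = 8.00 mg/mL / (14.1 ng/mL) = 5.6738 × 10^5
Step-4 factor = 5.6738 × 10^5 / 7450.3 = 76.155
v = 4950 μL / 76.155 = 65.0 μL

65.0 μL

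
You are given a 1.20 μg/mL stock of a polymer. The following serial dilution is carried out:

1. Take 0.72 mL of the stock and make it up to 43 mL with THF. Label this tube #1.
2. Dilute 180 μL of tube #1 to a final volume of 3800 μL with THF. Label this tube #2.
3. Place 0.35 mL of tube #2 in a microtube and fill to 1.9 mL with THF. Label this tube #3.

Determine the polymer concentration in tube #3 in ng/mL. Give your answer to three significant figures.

0.175 ng/mL

Step 1: 0.72 mL brought to 43 mL → factor 43/0.72 = 59.722
Step 2: 180 μL brought to 3800 μL → factor 3800/180 = 21.111
Step 3: 0.35 mL brought to 1.9 mL → factor 1.9/0.35 = 5.4286
Overall dilution factor = 59.722 × 21.111 × 5.4286 = 6844.4
Final = 1.20 μg/mL / 6844.4 = 0.0001753 μg/mL = 0.175 ng/mL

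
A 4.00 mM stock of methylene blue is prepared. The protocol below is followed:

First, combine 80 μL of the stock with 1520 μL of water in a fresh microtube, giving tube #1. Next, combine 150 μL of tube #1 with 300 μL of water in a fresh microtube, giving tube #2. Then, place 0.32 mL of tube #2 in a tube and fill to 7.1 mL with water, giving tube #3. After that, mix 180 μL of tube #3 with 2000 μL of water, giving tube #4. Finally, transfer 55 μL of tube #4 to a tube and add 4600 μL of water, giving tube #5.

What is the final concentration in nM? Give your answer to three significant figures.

Step 1: 80 μL + 1520 μL = 1600 μL total → factor 1600/80 = 20
Step 2: 150 μL + 300 μL = 450 μL total → factor 450/150 = 3
Step 3: 0.32 mL brought to 7.1 mL → factor 7.1/0.32 = 22.188
Step 4: 180 μL + 2000 μL = 2180 μL total → factor 2180/180 = 12.111
Step 5: 55 μL + 4600 μL = 4655 μL total → factor 4655/55 = 84.636
Overall dilution factor = 20 × 3 × 22.188 × 12.111 × 84.636 = 1.3646 × 10^6
Final = 4.00 mM / 1.3646 × 10^6 = 2.931 × 10^-6 mM = 2.93 nM

2.93 nM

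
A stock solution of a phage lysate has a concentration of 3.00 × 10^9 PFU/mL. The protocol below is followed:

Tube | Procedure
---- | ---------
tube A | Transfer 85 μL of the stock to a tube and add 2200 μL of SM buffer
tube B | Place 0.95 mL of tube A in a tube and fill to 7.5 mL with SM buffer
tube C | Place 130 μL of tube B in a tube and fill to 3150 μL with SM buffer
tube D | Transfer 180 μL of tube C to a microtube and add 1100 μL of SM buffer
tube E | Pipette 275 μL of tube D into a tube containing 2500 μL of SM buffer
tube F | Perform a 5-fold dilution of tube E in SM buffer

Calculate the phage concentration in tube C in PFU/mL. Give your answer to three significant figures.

5.83 × 10^5 PFU/mL

Step 1: 85 μL + 2200 μL = 2285 μL total → factor 2285/85 = 26.882
Step 2: 0.95 mL brought to 7.5 mL → factor 7.5/0.95 = 7.8947
Step 3: 130 μL brought to 3150 μL → factor 3150/130 = 24.231
Dilution factor through tube C = 26.882 × 7.8947 × 24.231 = 5142.5
[tube C] = 3.00 × 10^9 PFU/mL / 5142.5 = 5.83 × 10^5 PFU/mL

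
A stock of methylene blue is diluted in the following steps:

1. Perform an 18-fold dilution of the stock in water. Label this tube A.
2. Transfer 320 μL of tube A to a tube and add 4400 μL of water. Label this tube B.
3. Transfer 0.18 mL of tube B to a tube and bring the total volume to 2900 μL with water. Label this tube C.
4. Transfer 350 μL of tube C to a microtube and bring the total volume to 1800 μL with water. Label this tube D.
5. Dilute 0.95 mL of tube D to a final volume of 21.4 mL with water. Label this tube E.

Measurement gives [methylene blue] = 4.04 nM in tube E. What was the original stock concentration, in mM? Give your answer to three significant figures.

Step 1: 18-fold → factor 18
Step 2: 320 μL + 4400 μL = 4720 μL total → factor 4720/320 = 14.75
Step 3: 0.18 mL brought to 2900 μL → factor 2.9/0.18 = 16.111
Step 4: 350 μL brought to 1800 μL → factor 1800/350 = 5.1429
Step 5: 0.95 mL brought to 21.4 mL → factor 21.4/0.95 = 22.526
Overall dilution factor = 18 × 14.75 × 16.111 × 5.1429 × 22.526 = 4.9555 × 10^5
Stock = 4.04 nM × 4.9555 × 10^5 = 2.002 × 10^6 nM = 2.00 mM

2.00 mM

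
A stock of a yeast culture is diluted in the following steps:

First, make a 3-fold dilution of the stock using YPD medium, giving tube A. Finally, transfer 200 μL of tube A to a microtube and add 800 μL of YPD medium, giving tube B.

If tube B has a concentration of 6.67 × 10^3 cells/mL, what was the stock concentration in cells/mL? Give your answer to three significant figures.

1.00 × 10^5 cells/mL

Step 1: 3-fold → factor 3
Step 2: 200 μL + 800 μL = 1000 μL total → factor 1000/200 = 5
Overall dilution factor = 3 × 5 = 15
Stock = 6.67 × 10^3 cells/mL × 15 = 1.00 × 10^5 cells/mL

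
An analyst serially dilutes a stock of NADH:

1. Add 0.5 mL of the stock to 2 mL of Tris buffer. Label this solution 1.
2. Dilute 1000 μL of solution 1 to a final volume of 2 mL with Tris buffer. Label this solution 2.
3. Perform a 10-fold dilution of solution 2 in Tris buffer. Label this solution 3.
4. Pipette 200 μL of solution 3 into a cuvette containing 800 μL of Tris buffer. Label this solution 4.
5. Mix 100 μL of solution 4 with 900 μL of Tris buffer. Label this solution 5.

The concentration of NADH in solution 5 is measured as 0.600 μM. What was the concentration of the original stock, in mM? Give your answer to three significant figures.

3.00 mM

Step 1: 0.5 mL + 2 mL = 2.5 mL total → factor 2.5/0.5 = 5
Step 2: 1000 μL brought to 2 mL → factor 2000/1000 = 2
Step 3: 10-fold → factor 10
Step 4: 200 μL + 800 μL = 1000 μL total → factor 1000/200 = 5
Step 5: 100 μL + 900 μL = 1000 μL total → factor 1000/100 = 10
Overall dilution factor = 5 × 2 × 10 × 5 × 10 = 5000
Stock = 0.600 μM × 5000 = 3000 μM = 3.00 mM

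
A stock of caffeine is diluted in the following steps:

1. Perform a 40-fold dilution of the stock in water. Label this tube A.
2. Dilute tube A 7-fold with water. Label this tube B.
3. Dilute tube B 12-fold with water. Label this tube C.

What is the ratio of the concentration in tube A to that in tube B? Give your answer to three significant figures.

7.00

Step 1: 40-fold → factor 40
Step 2: 7-fold → factor 7
Dilution factor to tube A = 40; to tube B = 280
[tube A]/[tube B] = (factor to tube B)/(factor to tube A) = 280/40 = 7.00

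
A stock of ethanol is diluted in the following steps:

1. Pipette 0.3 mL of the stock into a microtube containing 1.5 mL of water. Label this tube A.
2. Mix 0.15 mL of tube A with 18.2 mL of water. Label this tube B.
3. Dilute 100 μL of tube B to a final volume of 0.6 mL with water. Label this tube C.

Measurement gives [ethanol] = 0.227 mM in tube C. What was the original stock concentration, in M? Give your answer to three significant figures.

1.00 M

Step 1: 0.3 mL + 1.5 mL = 1.8 mL total → factor 1.8/0.3 = 6
Step 2: 0.15 mL + 18.2 mL = 18.35 mL total → factor 18.35/0.15 = 122.33
Step 3: 100 μL brought to 0.6 mL → factor 600/100 = 6
Overall dilution factor = 6 × 122.33 × 6 = 4404
Stock = 0.227 mM × 4404 = 999.7 mM = 1.00 M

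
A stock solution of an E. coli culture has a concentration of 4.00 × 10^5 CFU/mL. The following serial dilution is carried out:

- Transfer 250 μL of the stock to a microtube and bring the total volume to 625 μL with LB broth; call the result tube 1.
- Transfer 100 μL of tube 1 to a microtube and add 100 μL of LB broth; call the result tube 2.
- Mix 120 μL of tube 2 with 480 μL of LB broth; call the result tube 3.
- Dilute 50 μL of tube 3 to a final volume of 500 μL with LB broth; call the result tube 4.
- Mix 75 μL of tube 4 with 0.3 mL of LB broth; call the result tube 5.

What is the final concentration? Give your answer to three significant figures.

320 CFU/mL

Step 1: 250 μL brought to 625 μL → factor 625/250 = 2.5
Step 2: 100 μL + 100 μL = 200 μL total → factor 200/100 = 2
Step 3: 120 μL + 480 μL = 600 μL total → factor 600/120 = 5
Step 4: 50 μL brought to 500 μL → factor 500/50 = 10
Step 5: 75 μL + 0.3 mL = 375 μL total → factor 375/75 = 5
Overall dilution factor = 2.5 × 2 × 5 × 10 × 5 = 1250
Final = 4.00 × 10^5 CFU/mL / 1250 = 320 CFU/mL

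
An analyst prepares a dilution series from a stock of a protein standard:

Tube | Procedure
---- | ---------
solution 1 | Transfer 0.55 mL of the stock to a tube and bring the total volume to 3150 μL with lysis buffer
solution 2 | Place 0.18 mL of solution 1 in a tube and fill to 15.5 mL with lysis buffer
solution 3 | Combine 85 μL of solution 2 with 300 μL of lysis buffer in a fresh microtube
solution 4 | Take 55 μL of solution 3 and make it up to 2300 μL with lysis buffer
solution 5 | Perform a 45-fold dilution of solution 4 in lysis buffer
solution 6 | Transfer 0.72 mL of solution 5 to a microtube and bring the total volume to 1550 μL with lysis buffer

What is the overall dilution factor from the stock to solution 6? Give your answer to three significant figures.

9.05 × 10^6

Step 1: 0.55 mL brought to 3150 μL → factor 3.15/0.55 = 5.7273
Step 2: 0.18 mL brought to 15.5 mL → factor 15.5/0.18 = 86.111
Step 3: 85 μL + 300 μL = 385 μL total → factor 385/85 = 4.5294
Step 4: 55 μL brought to 2300 μL → factor 2300/55 = 41.818
Step 5: 45-fold → factor 45
Step 6: 0.72 mL brought to 1550 μL → factor 1.55/0.72 = 2.1528
Overall dilution factor = 5.7273 × 86.111 × 4.5294 × 41.818 × 45 × 2.1528 = 9.0495 × 10^6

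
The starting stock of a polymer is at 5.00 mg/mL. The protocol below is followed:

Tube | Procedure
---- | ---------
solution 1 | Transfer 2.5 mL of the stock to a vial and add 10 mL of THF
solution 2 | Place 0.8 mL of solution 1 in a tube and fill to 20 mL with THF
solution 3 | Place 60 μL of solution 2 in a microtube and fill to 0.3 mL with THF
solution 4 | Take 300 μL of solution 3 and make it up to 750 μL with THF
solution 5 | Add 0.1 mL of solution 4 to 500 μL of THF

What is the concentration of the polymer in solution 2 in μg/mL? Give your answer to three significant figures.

40.0 μg/mL

Step 1: 2.5 mL + 10 mL = 12.5 mL total → factor 12.5/2.5 = 5
Step 2: 0.8 mL brought to 20 mL → factor 20/0.8 = 25
Dilution factor through solution 2 = 5 × 25 = 125
[solution 2] = 5.00 mg/mL / 125 = 0.04000 mg/mL = 40.0 μg/mL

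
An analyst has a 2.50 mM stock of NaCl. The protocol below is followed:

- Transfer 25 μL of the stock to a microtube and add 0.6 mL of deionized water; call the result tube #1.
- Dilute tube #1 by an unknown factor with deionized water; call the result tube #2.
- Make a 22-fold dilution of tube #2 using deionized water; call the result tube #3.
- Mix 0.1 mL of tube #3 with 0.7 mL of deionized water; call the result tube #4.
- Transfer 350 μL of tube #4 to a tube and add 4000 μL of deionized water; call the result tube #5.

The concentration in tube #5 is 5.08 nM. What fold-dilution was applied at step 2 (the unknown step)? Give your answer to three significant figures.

Step 1: 25 μL + 0.6 mL = 625 μL total → factor 625/25 = 25
Step 2: unknown factor x
Step 3: 22-fold → factor 22
Step 4: 0.1 mL + 0.7 mL = 0.8 mL total → factor 0.8/0.1 = 8
Step 5: 350 μL + 4000 μL = 4350 μL total → factor 4350/350 = 12.429
Product of known-step factors = 54686
Overall factor = 2.50 mM / (5.08 nM) = 4.9213 × 10^5
x = 4.9213 × 10^5 / 54686 = 9.00

9.00-fold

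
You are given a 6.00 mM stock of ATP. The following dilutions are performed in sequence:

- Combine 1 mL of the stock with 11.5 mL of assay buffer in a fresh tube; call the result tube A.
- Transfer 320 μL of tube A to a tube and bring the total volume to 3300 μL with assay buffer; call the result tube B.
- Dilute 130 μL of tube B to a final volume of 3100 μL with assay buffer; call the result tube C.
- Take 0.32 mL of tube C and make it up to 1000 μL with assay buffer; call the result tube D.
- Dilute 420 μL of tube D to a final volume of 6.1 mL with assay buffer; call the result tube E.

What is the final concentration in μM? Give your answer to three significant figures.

0.0430 μM

Step 1: 1 mL + 11.5 mL = 12.5 mL total → factor 12.5/1 = 12.5
Step 2: 320 μL brought to 3300 μL → factor 3300/320 = 10.312
Step 3: 130 μL brought to 3100 μL → factor 3100/130 = 23.846
Step 4: 0.32 mL brought to 1000 μL → factor 1/0.32 = 3.125
Step 5: 420 μL brought to 6.1 mL → factor 6100/420 = 14.524
Overall dilution factor = 12.5 × 10.312 × 23.846 × 3.125 × 14.524 = 1.3952 × 10^5
Final = 6.00 mM / 1.3952 × 10^5 = 4.301 × 10^-5 mM = 0.0430 μM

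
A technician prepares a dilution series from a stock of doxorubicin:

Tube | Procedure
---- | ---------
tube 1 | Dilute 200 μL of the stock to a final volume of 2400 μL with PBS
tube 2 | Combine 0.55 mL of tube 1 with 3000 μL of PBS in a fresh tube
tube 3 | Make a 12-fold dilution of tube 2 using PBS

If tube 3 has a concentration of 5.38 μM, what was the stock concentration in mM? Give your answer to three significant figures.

5.00 mM

Step 1: 200 μL brought to 2400 μL → factor 2400/200 = 12
Step 2: 0.55 mL + 3000 μL = 3.55 mL total → factor 3.55/0.55 = 6.4545
Step 3: 12-fold → factor 12
Overall dilution factor = 12 × 6.4545 × 12 = 929.45
Stock = 5.38 μM × 929.45 = 5000 μM = 5.00 mM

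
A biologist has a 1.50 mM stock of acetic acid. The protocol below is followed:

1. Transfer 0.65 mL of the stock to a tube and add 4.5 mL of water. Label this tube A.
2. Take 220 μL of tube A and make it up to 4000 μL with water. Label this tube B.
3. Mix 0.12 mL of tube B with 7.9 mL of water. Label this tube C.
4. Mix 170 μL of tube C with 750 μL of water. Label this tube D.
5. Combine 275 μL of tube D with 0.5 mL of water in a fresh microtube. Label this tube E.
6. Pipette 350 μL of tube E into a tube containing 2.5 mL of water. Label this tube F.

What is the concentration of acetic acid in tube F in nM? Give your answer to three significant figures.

Step 1: 0.65 mL + 4.5 mL = 5.15 mL total → factor 5.15/0.65 = 7.9231
Step 2: 220 μL brought to 4000 μL → factor 4000/220 = 18.182
Step 3: 0.12 mL + 7.9 mL = 8.02 mL total → factor 8.02/0.12 = 66.833
Step 4: 170 μL + 750 μL = 920 μL total → factor 920/170 = 5.4118
Step 5: 275 μL + 0.5 mL = 775 μL total → factor 775/275 = 2.8182
Step 6: 350 μL + 2.5 mL = 2850 μL total → factor 2850/350 = 8.1429
Overall dilution factor = 7.9231 × 18.182 × 66.833 × 5.4118 × 2.8182 × 8.1429 = 1.1957 × 10^6
Final = 1.50 mM / 1.1957 × 10^6 = 1.255 × 10^-6 mM = 1.25 nM

1.25 nM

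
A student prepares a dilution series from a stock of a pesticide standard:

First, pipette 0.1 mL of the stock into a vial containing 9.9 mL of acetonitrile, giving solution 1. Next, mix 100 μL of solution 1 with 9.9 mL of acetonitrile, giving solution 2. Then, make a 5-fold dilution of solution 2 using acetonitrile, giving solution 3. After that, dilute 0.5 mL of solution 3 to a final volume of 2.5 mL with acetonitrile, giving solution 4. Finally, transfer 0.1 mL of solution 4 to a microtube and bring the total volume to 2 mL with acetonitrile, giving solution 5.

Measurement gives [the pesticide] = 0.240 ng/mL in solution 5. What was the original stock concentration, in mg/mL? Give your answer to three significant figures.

Step 1: 0.1 mL + 9.9 mL = 10 mL total → factor 10/0.1 = 100
Step 2: 100 μL + 9.9 mL = 10000 μL total → factor 10000/100 = 100
Step 3: 5-fold → factor 5
Step 4: 0.5 mL brought to 2.5 mL → factor 2.5/0.5 = 5
Step 5: 0.1 mL brought to 2 mL → factor 2/0.1 = 20
Overall dilution factor = 100 × 100 × 5 × 5 × 20 = 5 × 10^6
Stock = 0.240 ng/mL × 5 × 10^6 = 1.200 × 10^6 ng/mL = 1.20 mg/mL

1.20 mg/mL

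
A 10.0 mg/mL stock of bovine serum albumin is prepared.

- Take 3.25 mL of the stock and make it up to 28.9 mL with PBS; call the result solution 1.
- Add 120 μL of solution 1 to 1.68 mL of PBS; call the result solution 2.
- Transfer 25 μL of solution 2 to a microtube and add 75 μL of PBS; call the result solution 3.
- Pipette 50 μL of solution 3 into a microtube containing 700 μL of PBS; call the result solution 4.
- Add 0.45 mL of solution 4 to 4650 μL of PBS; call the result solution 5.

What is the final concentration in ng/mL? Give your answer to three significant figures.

110 ng/mL

Step 1: 3.25 mL brought to 28.9 mL → factor 28.9/3.25 = 8.8923
Step 2: 120 μL + 1.68 mL = 1800 μL total → factor 1800/120 = 15
Step 3: 25 μL + 75 μL = 100 μL total → factor 100/25 = 4
Step 4: 50 μL + 700 μL = 750 μL total → factor 750/50 = 15
Step 5: 0.45 mL + 4650 μL = 5.1 mL total → factor 5.1/0.45 = 11.333
Overall dilution factor = 8.8923 × 15 × 4 × 15 × 11.333 = 90702
Final = 10.0 mg/mL / 90702 = 0.0001103 mg/mL = 110 ng/mL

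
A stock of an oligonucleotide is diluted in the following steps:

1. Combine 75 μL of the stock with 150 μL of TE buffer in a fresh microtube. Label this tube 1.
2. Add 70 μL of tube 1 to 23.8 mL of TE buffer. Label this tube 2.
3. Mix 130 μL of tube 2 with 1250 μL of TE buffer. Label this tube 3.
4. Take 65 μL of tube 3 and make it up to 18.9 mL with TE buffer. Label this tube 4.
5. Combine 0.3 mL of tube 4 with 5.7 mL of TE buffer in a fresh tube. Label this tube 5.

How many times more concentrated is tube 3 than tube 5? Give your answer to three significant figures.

5.82 × 10^3

Step 1: 75 μL + 150 μL = 225 μL total → factor 225/75 = 3
Step 2: 70 μL + 23.8 mL = 23870 μL total → factor 23870/70 = 341
Step 3: 130 μL + 1250 μL = 1380 μL total → factor 1380/130 = 10.615
Step 4: 65 μL brought to 18.9 mL → factor 18900/65 = 290.77
Step 5: 0.3 mL + 5.7 mL = 6 mL total → factor 6/0.3 = 20
Dilution factor to tube 3 = 10860; to tube 5 = 6.3152 × 10^7
[tube 3]/[tube 5] = (factor to tube 5)/(factor to tube 3) = 6.3152 × 10^7/10860 = 5.82 × 10^3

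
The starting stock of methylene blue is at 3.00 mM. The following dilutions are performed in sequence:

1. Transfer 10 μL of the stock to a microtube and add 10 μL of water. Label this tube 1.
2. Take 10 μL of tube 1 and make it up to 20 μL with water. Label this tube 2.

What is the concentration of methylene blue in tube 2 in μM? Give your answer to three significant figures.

750 μM

Step 1: 10 μL + 10 μL = 20 μL total → factor 20/10 = 2
Step 2: 10 μL brought to 20 μL → factor 20/10 = 2
Overall dilution factor = 2 × 2 = 4
Final = 3.00 mM / 4 = 0.7500 mM = 750 μM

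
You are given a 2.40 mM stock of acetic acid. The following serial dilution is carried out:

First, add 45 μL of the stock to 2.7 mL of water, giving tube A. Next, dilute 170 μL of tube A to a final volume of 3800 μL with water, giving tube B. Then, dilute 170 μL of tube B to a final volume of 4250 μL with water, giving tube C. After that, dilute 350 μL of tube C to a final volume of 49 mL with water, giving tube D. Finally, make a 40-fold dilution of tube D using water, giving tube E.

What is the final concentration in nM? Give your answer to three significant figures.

0.0126 nM

Step 1: 45 μL + 2.7 mL = 2745 μL total → factor 2745/45 = 61
Step 2: 170 μL brought to 3800 μL → factor 3800/170 = 22.353
Step 3: 170 μL brought to 4250 μL → factor 4250/170 = 25
Step 4: 350 μL brought to 49 mL → factor 49000/350 = 140
Step 5: 40-fold → factor 40
Overall dilution factor = 61 × 22.353 × 25 × 140 × 40 = 1.9089 × 10^8
Final = 2.40 mM / 1.9089 × 10^8 = 1.257 × 10^-8 mM = 0.0126 nM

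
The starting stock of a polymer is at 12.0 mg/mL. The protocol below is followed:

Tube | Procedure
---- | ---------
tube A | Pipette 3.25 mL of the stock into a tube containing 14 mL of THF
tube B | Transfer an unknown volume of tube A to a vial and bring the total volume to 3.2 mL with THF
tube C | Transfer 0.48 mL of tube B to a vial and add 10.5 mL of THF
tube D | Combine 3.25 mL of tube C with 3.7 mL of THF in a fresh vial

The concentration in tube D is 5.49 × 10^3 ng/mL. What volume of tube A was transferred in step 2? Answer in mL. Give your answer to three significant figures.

0.380 mL

Step 1: 3.25 mL + 14 mL = 17.25 mL total → factor 17.25/3.25 = 5.3077
Step 2: v brought to 3.2 mL → factor = 3.2 mL/v
Step 3: 0.48 mL + 10.5 mL = 10.98 mL total → factor 10.98/0.48 = 22.875
Step 4: 3.25 mL + 3.7 mL = 6.95 mL total → factor 6.95/3.25 = 2.1385
Product of known-step factors = 259.64
Overall factor = 12.0 mg/mL / (5.49 × 10^3 ng/mL) = 2185.8
Step-2 factor = 2185.8 / 259.64 = 8.4186
v = 3.2 mL / 8.4186 = 0.380 mL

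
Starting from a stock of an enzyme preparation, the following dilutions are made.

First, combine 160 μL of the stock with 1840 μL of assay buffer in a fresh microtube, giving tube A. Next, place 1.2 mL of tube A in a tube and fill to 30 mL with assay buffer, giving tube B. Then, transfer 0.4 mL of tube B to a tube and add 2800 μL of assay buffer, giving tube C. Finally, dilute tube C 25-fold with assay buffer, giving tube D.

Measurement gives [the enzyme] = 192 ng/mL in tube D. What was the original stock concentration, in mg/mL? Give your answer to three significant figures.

Step 1: 160 μL + 1840 μL = 2000 μL total → factor 2000/160 = 12.5
Step 2: 1.2 mL brought to 30 mL → factor 30/1.2 = 25
Step 3: 0.4 mL + 2800 μL = 3.2 mL total → factor 3.2/0.4 = 8
Step 4: 25-fold → factor 25
Overall dilution factor = 12.5 × 25 × 8 × 25 = 62500
Stock = 192 ng/mL × 62500 = 1.200 × 10^7 ng/mL = 12.0 mg/mL

12.0 mg/mL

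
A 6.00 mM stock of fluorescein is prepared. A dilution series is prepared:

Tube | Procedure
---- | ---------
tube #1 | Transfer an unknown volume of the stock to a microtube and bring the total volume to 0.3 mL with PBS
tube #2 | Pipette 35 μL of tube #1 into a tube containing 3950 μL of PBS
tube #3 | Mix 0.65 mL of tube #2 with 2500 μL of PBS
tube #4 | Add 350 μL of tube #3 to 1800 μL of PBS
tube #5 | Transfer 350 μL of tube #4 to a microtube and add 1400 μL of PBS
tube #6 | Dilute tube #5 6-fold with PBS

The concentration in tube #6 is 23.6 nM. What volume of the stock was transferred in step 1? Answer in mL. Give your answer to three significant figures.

0.120 mL

Step 1: v brought to 0.3 mL → factor = 0.3 mL/v
Step 2: 35 μL + 3950 μL = 3985 μL total → factor 3985/35 = 113.86
Step 3: 0.65 mL + 2500 μL = 3.15 mL total → factor 3.15/0.65 = 4.8462
Step 4: 350 μL + 1800 μL = 2150 μL total → factor 2150/350 = 6.1429
Step 5: 350 μL + 1400 μL = 1750 μL total → factor 1750/350 = 5
Step 6: 6-fold → factor 6
Product of known-step factors = 1.0168 × 10^5
Overall factor = 6.00 mM / (23.6 nM) = 2.5424 × 10^5
Step-1 factor = 2.5424 × 10^5 / 1.0168 × 10^5 = 2.5003
v = 0.3 mL / 2.5003 = 0.120 mL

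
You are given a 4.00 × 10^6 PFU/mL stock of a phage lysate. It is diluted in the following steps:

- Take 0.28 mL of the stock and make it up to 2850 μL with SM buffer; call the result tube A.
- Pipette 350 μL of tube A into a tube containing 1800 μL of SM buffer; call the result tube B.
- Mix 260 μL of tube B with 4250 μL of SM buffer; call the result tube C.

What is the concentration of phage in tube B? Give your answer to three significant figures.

Step 1: 0.28 mL brought to 2850 μL → factor 2.85/0.28 = 10.179
Step 2: 350 μL + 1800 μL = 2150 μL total → factor 2150/350 = 6.1429
Dilution factor through tube B = 10.179 × 6.1429 = 62.526
[tube B] = 4.00 × 10^6 PFU/mL / 62.526 = 6.40 × 10^4 PFU/mL

6.40 × 10^4 PFU/mL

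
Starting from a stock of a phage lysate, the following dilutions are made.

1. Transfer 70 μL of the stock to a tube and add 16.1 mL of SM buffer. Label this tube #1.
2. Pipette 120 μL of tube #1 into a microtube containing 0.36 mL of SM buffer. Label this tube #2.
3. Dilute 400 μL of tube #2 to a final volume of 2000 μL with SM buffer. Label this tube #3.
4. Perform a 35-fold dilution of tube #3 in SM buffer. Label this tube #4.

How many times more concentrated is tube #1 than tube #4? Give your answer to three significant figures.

Step 1: 70 μL + 16.1 mL = 16170 μL total → factor 16170/70 = 231
Step 2: 120 μL + 0.36 mL = 480 μL total → factor 480/120 = 4
Step 3: 400 μL brought to 2000 μL → factor 2000/400 = 5
Step 4: 35-fold → factor 35
Dilution factor to tube #1 = 231; to tube #4 = 1.617 × 10^5
[tube #1]/[tube #4] = (factor to tube #4)/(factor to tube #1) = 1.617 × 10^5/231 = 700

700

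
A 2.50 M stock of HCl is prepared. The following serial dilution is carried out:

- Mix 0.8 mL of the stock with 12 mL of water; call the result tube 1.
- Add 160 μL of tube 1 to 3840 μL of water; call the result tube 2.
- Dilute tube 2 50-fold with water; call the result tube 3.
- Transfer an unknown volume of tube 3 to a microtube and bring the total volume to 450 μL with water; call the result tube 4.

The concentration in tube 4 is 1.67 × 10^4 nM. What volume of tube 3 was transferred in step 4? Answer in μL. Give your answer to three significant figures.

60.1 μL

Step 1: 0.8 mL + 12 mL = 12.8 mL total → factor 12.8/0.8 = 16
Step 2: 160 μL + 3840 μL = 4000 μL total → factor 4000/160 = 25
Step 3: 50-fold → factor 50
Step 4: v brought to 450 μL → factor = 450 μL/v
Product of known-step factors = 20000
Overall factor = 2.50 M / (1.67 × 10^4 nM) = 1.497 × 10^5
Step-4 factor = 1.497 × 10^5 / 20000 = 7.485
v = 450 μL / 7.485 = 60.1 μL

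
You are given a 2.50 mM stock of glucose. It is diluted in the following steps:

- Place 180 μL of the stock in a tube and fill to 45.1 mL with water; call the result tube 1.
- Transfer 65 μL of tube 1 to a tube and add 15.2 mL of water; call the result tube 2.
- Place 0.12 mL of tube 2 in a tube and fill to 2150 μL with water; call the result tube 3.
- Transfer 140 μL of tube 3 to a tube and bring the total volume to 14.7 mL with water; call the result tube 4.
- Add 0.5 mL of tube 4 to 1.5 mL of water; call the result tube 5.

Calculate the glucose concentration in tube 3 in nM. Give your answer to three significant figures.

Step 1: 180 μL brought to 45.1 mL → factor 45100/180 = 250.56
Step 2: 65 μL + 15.2 mL = 15265 μL total → factor 15265/65 = 234.85
Step 3: 0.12 mL brought to 2150 μL → factor 2.15/0.12 = 17.917
Dilution factor through tube 3 = 250.56 × 234.85 × 17.917 = 1.0543 × 10^6
[tube 3] = 2.50 mM / 1.0543 × 10^6 = 2.371 × 10^-6 mM = 2.37 nM

2.37 nM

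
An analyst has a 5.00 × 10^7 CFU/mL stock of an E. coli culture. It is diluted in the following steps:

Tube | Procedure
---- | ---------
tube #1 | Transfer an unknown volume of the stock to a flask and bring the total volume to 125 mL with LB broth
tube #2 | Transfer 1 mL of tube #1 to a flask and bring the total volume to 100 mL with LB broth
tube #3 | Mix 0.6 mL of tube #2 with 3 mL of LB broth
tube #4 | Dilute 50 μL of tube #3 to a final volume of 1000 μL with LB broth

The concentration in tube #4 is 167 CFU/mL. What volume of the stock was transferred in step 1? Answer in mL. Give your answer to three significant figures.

Step 1: v brought to 125 mL → factor = 125 mL/v
Step 2: 1 mL brought to 100 mL → factor 100/1 = 100
Step 3: 0.6 mL + 3 mL = 3.6 mL total → factor 3.6/0.6 = 6
Step 4: 50 μL brought to 1000 μL → factor 1000/50 = 20
Product of known-step factors = 12000
Overall factor = 5.00 × 10^7 CFU/mL / (167 CFU/mL) = 2.994 × 10^5
Step-1 factor = 2.994 × 10^5 / 12000 = 24.95
v = 125 mL / 24.95 = 5.01 mL

5.01 mL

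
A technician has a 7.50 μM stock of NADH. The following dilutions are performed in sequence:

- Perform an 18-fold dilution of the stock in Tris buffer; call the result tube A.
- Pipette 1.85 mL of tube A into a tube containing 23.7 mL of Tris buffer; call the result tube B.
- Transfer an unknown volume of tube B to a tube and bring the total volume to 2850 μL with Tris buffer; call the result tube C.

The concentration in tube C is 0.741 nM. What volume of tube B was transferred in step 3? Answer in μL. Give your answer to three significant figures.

70.0 μL

Step 1: 18-fold → factor 18
Step 2: 1.85 mL + 23.7 mL = 25.55 mL total → factor 25.55/1.85 = 13.811
Step 3: v brought to 2850 μL → factor = 2850 μL/v
Product of known-step factors = 248.59
Overall factor = 7.50 μM / (0.741 nM) = 10121
Step-3 factor = 10121 / 248.59 = 40.715
v = 2850 μL / 40.715 = 70.0 μL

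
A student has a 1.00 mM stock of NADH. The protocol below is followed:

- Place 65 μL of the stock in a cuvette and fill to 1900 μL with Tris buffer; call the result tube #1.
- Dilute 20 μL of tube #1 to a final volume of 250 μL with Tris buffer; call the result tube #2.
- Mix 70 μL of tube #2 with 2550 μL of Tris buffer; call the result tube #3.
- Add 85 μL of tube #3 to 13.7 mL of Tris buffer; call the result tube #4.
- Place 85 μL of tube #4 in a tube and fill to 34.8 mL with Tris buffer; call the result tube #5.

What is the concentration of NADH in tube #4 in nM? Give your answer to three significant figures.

0.451 nM

Step 1: 65 μL brought to 1900 μL → factor 1900/65 = 29.231
Step 2: 20 μL brought to 250 μL → factor 250/20 = 12.5
Step 3: 70 μL + 2550 μL = 2620 μL total → factor 2620/70 = 37.429
Step 4: 85 μL + 13.7 mL = 13785 μL total → factor 13785/85 = 162.18
Dilution factor through tube #4 = 29.231 × 12.5 × 37.429 × 162.18 = 2.2179 × 10^6
[tube #4] = 1.00 mM / 2.2179 × 10^6 = 4.509 × 10^-7 mM = 0.451 nM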